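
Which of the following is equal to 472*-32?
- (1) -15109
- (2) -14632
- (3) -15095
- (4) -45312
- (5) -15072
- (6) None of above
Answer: 6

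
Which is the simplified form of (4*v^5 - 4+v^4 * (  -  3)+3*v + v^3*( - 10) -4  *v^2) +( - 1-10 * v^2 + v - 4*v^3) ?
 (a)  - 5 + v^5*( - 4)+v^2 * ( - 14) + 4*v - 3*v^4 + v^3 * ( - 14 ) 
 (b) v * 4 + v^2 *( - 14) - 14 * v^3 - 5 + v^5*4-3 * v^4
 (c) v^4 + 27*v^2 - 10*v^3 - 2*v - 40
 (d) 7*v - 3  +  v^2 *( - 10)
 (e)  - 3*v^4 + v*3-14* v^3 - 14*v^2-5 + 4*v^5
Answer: b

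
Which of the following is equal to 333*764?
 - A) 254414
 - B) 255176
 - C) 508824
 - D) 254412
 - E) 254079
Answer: D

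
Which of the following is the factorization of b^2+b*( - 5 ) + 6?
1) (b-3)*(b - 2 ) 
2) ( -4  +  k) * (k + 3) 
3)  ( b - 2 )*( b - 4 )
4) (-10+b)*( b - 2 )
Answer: 1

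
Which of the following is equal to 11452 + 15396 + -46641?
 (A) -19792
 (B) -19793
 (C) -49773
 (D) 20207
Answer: B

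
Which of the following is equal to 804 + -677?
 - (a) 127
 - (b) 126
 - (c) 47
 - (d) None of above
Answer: a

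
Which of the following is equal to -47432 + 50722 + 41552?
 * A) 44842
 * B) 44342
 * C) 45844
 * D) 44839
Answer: A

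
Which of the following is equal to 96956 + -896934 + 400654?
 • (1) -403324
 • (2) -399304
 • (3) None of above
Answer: 3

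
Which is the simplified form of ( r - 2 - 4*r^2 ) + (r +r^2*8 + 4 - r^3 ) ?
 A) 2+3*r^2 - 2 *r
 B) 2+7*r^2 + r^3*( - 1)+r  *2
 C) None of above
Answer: C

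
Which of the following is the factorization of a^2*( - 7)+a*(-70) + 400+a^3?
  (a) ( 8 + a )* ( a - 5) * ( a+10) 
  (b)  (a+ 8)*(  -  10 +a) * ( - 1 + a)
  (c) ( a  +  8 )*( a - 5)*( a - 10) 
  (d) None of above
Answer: c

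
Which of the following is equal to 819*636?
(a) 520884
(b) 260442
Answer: a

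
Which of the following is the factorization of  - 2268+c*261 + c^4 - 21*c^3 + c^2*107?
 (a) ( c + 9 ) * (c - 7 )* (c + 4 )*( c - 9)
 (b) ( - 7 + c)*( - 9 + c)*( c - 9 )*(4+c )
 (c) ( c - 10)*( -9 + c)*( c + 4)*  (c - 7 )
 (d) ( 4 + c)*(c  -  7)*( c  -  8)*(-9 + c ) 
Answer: b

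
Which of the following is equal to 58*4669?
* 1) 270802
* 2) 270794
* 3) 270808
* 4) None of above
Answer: 1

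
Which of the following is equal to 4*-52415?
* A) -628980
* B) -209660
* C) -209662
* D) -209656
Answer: B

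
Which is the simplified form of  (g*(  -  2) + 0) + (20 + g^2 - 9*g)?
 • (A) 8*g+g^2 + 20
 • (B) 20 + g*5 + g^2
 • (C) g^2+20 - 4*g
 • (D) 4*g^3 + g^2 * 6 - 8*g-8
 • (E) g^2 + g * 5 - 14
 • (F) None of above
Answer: F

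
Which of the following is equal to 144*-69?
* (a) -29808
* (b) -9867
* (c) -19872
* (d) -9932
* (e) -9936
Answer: e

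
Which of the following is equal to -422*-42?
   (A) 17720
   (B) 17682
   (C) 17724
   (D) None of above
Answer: C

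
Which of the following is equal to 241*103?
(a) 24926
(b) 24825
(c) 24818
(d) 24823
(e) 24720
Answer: d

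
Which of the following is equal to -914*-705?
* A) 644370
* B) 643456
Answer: A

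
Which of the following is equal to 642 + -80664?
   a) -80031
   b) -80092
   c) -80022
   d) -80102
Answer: c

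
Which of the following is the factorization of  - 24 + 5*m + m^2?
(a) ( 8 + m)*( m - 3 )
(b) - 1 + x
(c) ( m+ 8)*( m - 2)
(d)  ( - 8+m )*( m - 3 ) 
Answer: a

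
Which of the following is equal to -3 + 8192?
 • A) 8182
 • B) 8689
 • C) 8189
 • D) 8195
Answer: C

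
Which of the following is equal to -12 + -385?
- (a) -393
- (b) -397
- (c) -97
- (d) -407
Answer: b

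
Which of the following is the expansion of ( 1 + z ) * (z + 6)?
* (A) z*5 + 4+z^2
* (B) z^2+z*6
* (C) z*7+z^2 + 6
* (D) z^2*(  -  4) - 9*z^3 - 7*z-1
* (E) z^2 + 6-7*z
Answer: C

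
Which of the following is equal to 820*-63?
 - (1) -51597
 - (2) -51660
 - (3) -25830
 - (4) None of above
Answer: 2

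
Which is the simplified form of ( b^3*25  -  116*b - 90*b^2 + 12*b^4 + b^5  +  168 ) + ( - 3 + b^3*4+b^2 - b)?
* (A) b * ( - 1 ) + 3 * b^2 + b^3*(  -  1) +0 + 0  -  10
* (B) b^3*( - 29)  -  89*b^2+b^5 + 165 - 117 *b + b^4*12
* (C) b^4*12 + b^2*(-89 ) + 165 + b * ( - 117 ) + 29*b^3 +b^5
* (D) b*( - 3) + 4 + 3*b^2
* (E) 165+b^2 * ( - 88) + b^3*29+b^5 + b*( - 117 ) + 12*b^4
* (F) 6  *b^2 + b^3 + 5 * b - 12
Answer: C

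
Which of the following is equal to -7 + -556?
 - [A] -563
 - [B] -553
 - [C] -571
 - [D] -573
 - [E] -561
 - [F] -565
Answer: A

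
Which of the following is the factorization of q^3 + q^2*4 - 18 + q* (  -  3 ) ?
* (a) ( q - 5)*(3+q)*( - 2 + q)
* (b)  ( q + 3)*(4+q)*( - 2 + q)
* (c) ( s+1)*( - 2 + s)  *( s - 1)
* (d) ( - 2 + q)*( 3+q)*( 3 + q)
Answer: d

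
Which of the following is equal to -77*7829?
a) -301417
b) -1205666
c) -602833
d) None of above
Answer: c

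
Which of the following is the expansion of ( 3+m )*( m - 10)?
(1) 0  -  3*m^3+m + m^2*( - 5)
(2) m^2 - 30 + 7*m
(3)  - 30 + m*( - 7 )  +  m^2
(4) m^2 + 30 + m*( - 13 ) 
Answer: 3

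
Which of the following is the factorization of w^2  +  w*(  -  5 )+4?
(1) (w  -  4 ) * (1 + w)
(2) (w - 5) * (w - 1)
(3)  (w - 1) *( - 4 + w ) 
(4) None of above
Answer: 3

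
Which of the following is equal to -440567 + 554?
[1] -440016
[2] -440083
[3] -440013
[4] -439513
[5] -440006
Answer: 3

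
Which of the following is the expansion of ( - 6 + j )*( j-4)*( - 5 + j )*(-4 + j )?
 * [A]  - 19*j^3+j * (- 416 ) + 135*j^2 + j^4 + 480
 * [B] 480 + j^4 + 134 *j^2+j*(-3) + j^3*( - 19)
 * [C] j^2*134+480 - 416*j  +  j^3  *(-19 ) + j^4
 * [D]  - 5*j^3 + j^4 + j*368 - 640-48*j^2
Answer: C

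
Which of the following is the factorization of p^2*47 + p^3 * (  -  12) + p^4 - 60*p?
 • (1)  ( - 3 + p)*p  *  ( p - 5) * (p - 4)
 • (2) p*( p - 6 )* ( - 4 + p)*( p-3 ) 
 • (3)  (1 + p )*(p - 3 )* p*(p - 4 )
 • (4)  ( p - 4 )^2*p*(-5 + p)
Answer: 1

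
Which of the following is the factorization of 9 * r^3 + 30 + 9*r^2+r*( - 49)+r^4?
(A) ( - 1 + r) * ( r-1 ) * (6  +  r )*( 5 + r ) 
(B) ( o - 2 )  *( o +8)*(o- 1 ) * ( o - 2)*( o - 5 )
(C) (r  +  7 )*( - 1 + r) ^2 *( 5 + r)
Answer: A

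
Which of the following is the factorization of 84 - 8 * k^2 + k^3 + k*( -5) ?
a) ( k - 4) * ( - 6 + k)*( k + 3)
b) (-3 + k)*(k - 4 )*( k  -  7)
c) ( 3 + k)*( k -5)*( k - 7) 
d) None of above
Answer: d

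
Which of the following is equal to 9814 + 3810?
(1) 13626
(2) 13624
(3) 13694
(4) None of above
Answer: 2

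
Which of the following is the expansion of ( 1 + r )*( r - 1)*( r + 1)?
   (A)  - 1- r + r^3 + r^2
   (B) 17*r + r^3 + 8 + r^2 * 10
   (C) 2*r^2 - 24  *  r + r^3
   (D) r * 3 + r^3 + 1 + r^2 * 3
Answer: A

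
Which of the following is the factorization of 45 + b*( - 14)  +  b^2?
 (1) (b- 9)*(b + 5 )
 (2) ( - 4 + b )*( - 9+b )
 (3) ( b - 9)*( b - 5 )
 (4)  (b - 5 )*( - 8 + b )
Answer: 3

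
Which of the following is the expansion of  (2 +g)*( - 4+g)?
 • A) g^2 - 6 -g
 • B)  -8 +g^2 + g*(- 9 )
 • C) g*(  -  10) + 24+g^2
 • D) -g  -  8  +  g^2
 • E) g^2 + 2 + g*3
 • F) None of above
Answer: F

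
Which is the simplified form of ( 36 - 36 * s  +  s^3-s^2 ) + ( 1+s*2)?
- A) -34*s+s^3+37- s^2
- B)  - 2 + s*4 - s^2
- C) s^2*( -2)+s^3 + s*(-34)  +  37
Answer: A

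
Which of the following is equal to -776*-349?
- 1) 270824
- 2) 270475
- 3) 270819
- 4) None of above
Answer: 1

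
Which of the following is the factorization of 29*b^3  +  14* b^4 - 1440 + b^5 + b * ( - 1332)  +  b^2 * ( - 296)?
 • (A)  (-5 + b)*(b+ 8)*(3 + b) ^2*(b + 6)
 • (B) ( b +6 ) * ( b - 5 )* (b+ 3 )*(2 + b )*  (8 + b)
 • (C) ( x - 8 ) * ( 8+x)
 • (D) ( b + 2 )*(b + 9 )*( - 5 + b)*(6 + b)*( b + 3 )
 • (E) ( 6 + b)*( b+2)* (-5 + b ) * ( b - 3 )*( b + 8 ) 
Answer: B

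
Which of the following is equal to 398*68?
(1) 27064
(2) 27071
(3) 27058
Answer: 1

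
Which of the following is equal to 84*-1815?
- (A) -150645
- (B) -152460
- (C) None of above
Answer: B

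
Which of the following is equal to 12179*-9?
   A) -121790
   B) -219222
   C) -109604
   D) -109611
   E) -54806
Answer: D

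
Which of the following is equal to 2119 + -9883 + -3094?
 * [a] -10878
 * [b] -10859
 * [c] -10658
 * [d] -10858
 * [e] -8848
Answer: d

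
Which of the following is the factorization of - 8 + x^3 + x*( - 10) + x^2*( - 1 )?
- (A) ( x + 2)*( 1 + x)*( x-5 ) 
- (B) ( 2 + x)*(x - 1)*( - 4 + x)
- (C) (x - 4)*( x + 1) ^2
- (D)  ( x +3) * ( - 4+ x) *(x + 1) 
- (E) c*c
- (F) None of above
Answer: F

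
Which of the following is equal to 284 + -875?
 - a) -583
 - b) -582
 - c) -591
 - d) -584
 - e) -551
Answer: c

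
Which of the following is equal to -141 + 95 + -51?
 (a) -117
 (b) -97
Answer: b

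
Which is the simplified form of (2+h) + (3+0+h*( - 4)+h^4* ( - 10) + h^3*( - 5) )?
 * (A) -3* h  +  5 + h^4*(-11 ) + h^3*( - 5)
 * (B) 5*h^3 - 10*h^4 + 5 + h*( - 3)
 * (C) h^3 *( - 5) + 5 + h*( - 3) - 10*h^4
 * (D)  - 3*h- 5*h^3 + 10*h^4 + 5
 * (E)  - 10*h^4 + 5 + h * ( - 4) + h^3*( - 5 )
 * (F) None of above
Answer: C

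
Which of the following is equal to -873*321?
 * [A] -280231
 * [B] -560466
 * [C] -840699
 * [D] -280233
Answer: D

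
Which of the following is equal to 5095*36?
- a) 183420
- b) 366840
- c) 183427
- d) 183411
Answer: a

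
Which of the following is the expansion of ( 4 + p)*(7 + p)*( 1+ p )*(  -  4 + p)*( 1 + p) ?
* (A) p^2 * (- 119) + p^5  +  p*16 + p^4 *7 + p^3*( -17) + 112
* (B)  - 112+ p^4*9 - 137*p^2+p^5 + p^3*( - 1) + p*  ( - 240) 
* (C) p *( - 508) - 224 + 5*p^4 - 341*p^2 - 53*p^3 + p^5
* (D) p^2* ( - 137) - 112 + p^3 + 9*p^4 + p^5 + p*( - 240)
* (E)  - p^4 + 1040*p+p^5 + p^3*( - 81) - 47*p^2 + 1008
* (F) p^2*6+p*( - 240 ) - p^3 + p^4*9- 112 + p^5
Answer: B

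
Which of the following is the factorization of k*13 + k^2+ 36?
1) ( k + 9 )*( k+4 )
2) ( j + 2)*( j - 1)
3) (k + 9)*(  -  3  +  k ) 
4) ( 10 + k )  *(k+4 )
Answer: 1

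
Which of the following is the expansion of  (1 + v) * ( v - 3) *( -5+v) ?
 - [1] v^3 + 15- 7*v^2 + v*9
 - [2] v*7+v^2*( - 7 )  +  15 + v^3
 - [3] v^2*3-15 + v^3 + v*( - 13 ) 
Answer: 2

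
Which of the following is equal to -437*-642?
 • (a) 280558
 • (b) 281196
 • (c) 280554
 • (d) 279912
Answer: c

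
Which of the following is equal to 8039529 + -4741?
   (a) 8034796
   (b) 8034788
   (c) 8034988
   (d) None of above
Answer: b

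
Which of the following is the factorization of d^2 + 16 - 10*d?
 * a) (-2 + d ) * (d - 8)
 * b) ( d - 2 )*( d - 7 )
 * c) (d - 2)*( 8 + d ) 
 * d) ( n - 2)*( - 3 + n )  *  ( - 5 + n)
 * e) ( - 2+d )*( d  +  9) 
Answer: a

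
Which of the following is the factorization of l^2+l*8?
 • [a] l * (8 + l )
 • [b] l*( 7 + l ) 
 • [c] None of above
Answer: a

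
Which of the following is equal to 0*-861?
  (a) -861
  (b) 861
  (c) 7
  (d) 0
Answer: d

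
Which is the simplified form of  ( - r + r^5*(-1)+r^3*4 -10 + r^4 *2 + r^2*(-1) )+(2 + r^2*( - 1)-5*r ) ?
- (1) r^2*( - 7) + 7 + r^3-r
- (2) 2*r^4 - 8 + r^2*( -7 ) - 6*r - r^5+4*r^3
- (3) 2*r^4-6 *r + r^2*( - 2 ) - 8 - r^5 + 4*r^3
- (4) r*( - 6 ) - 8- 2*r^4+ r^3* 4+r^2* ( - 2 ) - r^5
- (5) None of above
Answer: 3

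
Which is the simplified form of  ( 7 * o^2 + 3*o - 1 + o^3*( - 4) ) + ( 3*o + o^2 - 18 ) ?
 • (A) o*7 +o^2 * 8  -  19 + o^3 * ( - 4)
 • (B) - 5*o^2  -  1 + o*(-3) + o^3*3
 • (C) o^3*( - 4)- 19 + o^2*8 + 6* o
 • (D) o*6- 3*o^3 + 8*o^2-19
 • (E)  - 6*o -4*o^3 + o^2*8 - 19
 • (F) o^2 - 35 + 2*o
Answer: C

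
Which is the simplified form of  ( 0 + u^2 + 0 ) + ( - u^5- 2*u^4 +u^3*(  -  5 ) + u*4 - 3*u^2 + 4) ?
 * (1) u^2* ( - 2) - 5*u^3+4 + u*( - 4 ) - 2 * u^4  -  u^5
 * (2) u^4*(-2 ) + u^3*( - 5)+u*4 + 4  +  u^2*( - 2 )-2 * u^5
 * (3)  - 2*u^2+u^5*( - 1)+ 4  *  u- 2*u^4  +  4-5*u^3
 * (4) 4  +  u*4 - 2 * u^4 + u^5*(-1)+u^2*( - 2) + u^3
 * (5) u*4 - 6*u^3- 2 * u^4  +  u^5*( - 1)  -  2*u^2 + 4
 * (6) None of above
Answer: 3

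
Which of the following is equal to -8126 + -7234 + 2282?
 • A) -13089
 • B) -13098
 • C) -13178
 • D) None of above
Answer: D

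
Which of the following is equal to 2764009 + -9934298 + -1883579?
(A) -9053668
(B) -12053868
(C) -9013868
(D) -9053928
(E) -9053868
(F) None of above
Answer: E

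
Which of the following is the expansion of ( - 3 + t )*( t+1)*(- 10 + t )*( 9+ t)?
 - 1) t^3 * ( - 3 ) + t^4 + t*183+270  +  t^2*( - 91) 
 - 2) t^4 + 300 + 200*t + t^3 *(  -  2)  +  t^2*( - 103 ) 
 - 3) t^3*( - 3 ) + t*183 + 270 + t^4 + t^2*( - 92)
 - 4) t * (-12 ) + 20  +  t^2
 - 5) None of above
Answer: 1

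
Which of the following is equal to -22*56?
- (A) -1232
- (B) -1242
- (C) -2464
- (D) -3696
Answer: A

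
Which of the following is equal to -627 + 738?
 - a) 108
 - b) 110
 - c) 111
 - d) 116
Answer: c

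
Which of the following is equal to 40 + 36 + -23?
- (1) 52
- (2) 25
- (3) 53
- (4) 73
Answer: 3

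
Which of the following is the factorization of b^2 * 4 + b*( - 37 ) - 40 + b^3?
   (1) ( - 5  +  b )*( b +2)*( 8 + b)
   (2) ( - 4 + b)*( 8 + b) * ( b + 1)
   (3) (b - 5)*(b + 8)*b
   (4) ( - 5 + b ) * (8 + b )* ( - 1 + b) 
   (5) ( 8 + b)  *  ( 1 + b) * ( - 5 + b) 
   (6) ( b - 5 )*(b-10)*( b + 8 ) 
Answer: 5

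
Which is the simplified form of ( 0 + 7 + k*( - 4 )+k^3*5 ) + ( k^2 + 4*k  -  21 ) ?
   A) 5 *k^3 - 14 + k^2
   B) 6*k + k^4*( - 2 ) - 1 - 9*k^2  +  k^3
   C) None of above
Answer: A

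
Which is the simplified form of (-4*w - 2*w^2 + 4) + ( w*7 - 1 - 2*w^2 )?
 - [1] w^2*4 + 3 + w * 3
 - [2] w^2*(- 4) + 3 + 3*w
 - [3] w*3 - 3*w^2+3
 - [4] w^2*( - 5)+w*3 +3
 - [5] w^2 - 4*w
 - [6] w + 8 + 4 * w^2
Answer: 2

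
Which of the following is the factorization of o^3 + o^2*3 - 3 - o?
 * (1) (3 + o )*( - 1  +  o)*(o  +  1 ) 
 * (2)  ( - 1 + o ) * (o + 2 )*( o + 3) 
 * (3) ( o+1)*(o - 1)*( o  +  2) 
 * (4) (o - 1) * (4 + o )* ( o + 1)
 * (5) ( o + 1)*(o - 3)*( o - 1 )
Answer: 1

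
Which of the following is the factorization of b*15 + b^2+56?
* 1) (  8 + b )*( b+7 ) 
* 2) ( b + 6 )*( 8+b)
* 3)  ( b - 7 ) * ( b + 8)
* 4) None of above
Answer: 1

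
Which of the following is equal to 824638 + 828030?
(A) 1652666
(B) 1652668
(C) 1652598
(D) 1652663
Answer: B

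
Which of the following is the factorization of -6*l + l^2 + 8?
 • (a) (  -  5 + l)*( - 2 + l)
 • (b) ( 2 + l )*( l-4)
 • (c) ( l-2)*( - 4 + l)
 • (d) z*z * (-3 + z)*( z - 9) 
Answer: c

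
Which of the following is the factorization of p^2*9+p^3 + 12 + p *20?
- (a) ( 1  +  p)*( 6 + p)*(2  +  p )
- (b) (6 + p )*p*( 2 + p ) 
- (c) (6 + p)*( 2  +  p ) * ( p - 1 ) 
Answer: a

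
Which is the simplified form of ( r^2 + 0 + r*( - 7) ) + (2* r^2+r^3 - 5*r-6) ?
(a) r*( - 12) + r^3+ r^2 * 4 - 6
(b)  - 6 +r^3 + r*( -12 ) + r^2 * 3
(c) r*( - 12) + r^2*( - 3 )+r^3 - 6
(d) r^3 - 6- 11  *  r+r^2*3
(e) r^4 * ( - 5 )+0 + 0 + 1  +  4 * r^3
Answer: b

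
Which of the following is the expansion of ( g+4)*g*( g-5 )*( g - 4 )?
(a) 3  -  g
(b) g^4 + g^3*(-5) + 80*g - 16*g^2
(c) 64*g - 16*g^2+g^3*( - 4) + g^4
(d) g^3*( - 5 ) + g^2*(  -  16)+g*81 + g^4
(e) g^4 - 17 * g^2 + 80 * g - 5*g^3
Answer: b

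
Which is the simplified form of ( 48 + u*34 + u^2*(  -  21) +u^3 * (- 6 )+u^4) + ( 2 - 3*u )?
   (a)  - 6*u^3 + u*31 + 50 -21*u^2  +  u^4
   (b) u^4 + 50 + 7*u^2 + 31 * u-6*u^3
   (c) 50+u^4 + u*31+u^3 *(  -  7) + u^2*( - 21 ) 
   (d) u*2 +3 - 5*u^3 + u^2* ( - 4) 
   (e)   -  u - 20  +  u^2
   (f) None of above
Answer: a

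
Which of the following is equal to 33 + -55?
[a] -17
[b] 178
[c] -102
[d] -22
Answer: d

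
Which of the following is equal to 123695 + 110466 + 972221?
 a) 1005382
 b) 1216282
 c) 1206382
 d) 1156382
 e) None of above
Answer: c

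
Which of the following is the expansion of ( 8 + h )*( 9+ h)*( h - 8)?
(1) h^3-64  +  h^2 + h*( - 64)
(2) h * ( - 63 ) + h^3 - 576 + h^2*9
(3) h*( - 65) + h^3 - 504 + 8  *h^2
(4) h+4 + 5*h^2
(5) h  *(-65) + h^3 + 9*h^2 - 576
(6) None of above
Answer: 6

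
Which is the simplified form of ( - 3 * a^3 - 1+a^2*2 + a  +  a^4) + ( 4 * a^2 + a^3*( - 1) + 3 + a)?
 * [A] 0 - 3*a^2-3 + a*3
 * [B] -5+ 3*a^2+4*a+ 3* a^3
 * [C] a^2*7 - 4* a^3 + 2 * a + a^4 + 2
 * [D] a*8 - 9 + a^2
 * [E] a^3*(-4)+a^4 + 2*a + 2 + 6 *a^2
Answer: E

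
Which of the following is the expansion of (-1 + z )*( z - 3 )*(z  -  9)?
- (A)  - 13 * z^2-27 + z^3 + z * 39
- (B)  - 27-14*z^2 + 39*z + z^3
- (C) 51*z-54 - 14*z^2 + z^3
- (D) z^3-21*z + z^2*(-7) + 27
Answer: A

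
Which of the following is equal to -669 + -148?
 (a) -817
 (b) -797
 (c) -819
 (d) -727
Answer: a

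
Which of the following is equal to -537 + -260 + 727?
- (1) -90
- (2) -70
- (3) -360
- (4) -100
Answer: 2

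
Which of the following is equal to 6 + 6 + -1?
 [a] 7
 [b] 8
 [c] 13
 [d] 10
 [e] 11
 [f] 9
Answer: e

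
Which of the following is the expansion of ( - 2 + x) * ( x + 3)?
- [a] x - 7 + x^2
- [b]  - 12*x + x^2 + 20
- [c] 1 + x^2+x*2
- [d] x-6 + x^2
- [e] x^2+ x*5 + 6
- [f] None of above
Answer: d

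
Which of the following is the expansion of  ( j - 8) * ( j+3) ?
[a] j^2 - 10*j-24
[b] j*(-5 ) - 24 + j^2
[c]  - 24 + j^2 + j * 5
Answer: b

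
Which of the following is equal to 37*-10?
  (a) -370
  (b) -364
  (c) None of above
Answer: a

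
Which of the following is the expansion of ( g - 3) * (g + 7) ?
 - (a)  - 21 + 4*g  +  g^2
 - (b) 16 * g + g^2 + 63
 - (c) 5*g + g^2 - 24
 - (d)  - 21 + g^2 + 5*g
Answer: a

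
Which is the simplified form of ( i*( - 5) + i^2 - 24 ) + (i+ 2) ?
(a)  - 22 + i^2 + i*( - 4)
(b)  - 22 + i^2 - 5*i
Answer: a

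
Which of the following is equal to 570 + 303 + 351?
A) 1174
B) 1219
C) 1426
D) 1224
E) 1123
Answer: D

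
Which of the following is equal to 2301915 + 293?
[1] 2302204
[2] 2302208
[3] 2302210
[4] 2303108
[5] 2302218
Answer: 2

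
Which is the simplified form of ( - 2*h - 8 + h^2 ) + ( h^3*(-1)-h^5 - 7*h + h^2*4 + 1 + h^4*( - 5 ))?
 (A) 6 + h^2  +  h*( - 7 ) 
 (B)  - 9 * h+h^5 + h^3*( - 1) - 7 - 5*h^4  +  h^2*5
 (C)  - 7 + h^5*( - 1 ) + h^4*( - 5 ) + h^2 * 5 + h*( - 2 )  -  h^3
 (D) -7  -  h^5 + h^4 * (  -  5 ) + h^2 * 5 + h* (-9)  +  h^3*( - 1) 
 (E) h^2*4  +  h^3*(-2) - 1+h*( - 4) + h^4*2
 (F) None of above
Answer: D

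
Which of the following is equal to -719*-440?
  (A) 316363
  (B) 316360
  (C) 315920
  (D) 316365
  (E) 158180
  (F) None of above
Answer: B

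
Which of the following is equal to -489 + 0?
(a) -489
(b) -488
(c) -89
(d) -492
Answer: a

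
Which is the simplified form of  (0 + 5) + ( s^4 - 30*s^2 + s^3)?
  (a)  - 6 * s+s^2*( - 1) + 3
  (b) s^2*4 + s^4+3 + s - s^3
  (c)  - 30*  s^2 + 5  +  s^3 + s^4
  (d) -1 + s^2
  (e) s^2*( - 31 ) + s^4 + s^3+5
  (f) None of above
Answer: c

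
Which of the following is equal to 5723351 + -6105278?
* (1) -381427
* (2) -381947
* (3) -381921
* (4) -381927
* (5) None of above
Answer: 4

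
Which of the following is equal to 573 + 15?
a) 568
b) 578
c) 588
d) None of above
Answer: c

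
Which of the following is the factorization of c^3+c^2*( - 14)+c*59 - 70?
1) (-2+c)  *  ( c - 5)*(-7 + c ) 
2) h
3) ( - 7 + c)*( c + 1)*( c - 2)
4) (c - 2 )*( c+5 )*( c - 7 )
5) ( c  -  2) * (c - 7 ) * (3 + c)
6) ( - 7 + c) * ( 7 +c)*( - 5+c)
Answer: 1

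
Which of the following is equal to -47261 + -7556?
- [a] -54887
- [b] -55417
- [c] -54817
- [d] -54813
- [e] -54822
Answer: c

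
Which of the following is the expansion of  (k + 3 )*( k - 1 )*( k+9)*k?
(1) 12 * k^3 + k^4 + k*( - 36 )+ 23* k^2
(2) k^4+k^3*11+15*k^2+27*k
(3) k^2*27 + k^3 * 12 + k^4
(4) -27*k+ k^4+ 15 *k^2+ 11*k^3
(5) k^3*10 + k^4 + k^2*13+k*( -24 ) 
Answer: 4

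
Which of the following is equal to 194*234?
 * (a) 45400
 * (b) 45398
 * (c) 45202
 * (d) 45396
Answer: d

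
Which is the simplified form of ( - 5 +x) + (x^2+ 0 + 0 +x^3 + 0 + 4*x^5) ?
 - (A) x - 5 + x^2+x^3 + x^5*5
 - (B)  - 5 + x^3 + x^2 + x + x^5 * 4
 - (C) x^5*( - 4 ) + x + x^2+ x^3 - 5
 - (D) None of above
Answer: B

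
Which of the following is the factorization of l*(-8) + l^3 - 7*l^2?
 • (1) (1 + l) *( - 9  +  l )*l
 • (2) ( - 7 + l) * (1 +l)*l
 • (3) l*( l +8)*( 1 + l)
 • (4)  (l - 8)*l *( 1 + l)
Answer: 4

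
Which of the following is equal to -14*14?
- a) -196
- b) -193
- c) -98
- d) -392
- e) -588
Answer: a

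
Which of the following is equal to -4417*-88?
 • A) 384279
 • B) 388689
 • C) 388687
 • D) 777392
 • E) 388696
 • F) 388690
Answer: E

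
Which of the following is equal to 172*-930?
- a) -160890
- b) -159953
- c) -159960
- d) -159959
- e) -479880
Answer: c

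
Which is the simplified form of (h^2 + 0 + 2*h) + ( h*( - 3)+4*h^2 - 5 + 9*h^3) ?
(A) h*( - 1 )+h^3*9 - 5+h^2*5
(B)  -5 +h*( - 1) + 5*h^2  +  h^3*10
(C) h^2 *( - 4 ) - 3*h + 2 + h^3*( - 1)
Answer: A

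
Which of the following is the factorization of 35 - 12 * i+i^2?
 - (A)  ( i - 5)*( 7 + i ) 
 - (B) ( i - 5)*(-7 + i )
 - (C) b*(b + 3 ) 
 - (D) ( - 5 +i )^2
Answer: B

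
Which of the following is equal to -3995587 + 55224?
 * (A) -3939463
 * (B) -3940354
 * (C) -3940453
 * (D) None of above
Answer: D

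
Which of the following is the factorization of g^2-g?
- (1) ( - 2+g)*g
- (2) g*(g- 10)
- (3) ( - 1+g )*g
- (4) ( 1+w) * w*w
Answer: 3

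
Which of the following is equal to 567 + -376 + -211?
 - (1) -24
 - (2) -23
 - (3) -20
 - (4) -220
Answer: 3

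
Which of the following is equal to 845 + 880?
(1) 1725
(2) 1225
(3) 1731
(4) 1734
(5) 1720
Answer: 1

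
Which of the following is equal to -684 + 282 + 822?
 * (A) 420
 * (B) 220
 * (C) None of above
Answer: A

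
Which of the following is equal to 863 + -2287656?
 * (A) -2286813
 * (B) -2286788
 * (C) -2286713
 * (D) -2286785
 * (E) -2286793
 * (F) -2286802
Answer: E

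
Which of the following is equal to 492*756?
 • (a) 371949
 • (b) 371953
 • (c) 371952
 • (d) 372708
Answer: c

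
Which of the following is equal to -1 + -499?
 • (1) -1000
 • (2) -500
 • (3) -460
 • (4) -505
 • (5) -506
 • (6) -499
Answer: 2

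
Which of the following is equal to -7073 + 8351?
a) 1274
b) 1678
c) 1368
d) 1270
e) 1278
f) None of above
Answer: e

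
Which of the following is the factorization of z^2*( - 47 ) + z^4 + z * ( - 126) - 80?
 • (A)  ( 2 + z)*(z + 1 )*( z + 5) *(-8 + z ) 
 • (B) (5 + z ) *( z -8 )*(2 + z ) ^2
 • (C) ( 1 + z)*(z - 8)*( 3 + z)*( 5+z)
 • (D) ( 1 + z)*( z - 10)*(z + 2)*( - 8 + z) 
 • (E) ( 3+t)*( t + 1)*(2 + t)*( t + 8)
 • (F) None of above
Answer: A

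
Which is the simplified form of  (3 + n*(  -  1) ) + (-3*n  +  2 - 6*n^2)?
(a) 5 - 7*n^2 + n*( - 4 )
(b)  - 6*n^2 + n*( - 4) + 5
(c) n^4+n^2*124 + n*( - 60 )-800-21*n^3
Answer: b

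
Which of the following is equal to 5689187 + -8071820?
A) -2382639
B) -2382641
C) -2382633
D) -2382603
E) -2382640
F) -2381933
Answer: C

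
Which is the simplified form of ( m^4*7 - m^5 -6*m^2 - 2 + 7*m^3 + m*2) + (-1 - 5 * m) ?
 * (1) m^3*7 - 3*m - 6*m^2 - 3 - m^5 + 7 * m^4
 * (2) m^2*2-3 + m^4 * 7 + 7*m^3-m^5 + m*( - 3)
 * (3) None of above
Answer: 1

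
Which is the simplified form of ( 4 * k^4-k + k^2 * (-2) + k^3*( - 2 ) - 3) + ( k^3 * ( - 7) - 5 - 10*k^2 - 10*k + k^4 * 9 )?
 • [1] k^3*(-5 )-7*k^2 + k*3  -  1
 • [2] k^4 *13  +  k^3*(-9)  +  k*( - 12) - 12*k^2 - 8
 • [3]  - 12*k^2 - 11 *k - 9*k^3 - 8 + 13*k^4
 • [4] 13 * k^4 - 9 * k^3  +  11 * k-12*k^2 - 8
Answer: 3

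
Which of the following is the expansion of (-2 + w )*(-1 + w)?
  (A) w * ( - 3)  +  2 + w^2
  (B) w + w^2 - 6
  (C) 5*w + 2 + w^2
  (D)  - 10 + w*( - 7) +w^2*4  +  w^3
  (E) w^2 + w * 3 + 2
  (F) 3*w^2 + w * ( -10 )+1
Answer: A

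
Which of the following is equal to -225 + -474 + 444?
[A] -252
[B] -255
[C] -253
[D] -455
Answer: B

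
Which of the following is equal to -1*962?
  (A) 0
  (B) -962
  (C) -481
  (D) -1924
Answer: B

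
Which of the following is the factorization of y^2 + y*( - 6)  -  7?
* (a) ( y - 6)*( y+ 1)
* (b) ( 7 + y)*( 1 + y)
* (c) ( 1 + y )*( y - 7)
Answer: c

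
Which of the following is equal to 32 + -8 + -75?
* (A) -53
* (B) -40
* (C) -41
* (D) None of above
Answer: D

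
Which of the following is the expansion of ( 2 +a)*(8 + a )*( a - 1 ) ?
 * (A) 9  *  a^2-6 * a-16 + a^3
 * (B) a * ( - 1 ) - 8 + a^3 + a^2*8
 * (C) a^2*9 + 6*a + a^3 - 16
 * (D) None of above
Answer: C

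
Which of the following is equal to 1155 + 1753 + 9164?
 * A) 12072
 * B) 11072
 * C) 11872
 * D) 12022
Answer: A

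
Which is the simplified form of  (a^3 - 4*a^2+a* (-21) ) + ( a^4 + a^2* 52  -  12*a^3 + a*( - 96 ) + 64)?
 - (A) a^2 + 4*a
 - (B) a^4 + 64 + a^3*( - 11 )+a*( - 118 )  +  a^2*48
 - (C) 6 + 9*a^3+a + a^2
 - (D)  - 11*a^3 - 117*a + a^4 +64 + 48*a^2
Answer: D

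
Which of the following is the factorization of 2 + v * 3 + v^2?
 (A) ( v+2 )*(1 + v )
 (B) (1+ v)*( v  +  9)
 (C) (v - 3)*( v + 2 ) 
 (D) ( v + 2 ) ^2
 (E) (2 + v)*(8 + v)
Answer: A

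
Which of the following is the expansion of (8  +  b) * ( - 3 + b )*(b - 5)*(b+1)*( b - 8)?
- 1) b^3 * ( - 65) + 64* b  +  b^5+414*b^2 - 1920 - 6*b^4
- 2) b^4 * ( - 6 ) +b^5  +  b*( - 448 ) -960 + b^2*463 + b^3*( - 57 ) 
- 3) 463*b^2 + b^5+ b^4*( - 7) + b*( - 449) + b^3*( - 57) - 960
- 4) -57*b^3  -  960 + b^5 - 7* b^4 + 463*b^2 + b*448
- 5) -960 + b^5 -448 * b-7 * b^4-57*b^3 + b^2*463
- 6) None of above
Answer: 5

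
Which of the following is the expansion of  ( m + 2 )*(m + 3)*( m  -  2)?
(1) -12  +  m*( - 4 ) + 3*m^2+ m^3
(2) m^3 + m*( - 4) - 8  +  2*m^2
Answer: 1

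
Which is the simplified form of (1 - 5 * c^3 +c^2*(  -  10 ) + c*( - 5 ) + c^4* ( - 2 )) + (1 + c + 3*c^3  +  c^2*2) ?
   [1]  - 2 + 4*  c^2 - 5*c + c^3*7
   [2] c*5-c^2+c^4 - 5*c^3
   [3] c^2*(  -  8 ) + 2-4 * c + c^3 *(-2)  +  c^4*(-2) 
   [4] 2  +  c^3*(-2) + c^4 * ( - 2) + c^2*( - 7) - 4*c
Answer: 3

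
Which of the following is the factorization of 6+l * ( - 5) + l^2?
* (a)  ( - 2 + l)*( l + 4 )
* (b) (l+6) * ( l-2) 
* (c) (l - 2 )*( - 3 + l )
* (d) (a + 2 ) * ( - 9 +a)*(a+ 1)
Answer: c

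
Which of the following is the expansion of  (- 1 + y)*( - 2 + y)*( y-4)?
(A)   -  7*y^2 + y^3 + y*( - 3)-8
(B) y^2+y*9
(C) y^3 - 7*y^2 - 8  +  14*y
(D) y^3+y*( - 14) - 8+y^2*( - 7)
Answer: C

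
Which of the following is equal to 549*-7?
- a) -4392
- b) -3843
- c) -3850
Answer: b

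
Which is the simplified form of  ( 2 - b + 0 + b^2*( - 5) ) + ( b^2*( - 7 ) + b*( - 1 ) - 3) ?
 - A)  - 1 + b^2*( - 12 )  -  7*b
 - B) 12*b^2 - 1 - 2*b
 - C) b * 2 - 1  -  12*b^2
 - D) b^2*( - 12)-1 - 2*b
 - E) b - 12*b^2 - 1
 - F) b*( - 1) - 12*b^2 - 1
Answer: D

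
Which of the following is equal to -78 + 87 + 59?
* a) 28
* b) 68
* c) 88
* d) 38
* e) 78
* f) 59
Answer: b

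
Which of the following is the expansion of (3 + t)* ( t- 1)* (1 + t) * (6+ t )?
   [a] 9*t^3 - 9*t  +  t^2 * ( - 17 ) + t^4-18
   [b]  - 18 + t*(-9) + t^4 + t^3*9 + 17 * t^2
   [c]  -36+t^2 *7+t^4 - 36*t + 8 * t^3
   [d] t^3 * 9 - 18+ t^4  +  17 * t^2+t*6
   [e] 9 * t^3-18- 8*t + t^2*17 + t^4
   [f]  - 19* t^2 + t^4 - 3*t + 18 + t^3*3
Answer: b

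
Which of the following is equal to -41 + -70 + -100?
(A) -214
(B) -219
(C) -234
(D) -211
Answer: D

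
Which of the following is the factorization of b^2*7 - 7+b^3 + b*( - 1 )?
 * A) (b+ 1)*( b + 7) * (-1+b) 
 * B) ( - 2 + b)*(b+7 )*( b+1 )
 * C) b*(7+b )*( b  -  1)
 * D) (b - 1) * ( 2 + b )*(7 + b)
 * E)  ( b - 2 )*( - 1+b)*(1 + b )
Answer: A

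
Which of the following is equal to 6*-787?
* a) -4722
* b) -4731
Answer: a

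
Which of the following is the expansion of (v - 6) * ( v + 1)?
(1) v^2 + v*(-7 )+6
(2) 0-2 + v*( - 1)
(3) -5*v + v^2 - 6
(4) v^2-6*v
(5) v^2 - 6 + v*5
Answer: 3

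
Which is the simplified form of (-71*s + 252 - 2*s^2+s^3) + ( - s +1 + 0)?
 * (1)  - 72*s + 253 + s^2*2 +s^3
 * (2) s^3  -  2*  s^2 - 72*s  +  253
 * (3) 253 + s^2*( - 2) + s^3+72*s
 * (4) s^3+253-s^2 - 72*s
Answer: 2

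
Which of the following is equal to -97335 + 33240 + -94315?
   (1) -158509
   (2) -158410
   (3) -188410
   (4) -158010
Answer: 2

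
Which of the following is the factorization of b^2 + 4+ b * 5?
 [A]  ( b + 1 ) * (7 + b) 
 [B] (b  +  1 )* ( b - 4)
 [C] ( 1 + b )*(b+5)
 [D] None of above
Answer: D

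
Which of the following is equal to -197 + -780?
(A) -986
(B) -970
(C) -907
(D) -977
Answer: D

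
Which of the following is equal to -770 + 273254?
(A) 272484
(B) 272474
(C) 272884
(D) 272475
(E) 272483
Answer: A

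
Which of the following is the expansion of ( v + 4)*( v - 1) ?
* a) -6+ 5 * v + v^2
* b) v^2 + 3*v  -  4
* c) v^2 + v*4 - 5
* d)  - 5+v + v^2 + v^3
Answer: b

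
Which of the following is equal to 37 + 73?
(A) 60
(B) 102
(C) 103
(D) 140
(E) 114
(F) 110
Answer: F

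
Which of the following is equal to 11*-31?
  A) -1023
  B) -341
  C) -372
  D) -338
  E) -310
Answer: B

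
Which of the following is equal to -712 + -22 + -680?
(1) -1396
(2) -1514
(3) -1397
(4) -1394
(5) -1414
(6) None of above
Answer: 5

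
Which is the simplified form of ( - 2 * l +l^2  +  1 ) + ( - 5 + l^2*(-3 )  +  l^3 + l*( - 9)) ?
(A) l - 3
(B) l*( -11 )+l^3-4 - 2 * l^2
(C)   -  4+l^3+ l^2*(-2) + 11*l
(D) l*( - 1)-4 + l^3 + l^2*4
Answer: B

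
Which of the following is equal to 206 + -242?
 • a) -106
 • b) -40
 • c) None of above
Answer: c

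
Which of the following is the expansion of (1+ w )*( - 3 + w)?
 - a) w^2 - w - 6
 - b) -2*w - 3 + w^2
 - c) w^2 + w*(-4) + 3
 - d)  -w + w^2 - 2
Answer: b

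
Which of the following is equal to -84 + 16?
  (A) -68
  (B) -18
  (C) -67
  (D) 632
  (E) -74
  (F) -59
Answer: A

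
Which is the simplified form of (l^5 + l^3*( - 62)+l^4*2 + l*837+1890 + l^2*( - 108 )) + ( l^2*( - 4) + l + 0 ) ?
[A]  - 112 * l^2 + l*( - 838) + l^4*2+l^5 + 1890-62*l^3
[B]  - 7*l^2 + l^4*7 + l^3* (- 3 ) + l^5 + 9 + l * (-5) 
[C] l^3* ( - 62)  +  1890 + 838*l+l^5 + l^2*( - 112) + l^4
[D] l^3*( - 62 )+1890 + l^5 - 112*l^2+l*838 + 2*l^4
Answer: D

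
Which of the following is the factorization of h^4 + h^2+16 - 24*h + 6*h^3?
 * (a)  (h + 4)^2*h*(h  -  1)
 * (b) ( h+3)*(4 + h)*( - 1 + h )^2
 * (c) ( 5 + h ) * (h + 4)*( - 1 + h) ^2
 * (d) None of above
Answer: d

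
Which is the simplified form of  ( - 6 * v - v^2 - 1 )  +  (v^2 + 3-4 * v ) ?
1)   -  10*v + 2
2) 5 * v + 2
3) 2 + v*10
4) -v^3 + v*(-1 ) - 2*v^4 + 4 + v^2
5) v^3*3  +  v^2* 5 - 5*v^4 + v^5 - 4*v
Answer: 1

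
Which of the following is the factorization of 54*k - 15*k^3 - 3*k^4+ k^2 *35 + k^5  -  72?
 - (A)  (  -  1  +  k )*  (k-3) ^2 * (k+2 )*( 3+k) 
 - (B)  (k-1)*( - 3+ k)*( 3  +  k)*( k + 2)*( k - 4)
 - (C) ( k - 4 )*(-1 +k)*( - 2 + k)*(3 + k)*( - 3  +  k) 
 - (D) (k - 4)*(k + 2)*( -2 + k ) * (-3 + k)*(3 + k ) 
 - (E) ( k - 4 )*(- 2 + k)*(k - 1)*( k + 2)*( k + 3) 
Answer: B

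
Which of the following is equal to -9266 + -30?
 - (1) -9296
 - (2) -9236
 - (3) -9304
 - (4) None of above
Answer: 1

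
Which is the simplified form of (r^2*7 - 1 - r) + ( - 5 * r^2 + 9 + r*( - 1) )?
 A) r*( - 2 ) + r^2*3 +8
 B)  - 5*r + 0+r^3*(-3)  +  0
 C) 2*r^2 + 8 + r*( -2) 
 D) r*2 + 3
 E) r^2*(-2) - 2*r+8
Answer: C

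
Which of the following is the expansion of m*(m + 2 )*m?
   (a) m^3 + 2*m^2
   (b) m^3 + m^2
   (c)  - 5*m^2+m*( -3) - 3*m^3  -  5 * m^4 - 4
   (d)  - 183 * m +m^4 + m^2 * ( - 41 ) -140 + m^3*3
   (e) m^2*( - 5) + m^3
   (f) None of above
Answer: a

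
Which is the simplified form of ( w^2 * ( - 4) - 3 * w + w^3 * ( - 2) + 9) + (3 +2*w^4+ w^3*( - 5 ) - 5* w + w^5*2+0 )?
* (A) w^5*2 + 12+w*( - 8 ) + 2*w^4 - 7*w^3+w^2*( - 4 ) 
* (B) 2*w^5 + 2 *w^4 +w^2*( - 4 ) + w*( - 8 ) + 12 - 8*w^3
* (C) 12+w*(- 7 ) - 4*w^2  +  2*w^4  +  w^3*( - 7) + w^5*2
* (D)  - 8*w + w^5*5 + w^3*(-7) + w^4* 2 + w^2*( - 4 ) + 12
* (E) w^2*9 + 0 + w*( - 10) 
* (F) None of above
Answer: A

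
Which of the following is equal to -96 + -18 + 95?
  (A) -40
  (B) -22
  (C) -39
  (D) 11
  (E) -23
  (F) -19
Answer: F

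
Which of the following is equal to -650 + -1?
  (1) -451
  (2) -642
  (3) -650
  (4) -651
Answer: 4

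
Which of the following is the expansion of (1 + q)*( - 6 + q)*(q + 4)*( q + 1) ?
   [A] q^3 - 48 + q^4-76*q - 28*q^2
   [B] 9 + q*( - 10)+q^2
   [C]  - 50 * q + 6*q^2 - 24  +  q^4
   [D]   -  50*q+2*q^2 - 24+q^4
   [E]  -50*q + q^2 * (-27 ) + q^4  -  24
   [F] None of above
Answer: E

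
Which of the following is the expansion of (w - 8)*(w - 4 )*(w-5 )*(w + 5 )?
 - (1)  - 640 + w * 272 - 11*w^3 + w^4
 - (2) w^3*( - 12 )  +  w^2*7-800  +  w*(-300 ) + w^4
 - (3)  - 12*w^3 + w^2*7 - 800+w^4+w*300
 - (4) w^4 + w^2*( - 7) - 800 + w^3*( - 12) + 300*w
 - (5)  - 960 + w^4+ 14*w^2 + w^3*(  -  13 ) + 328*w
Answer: 3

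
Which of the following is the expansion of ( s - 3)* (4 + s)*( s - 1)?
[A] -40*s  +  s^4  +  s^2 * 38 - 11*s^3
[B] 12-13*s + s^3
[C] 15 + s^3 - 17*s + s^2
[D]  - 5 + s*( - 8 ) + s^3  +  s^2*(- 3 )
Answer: B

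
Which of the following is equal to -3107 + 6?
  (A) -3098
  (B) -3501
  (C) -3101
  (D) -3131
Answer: C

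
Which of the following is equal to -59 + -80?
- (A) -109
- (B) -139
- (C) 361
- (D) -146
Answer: B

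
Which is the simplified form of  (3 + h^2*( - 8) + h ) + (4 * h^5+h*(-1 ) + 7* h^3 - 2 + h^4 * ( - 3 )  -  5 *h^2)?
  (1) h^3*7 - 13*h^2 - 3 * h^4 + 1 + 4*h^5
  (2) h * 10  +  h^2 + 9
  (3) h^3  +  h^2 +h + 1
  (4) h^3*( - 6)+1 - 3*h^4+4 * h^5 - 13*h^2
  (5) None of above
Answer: 1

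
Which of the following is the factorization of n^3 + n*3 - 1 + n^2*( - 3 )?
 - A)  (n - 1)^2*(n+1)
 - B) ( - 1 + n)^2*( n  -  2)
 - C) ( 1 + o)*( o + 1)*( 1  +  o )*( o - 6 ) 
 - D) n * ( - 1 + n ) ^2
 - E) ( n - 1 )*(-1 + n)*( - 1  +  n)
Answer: E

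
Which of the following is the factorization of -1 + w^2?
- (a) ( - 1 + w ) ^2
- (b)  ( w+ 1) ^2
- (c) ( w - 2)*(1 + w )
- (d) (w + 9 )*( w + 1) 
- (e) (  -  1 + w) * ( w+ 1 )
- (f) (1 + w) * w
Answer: e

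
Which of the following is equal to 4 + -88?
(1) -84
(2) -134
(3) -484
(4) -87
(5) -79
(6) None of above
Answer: 1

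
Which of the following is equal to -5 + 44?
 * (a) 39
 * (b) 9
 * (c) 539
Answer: a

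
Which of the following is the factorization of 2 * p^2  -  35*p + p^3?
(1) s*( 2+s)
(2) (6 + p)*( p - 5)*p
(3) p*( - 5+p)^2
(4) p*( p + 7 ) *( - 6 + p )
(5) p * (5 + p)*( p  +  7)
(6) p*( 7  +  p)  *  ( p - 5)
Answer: 6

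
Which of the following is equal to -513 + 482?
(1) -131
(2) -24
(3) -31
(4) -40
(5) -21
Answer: 3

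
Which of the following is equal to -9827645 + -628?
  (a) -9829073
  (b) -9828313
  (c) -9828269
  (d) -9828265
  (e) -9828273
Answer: e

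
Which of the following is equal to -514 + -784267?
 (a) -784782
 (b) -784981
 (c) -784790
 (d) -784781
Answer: d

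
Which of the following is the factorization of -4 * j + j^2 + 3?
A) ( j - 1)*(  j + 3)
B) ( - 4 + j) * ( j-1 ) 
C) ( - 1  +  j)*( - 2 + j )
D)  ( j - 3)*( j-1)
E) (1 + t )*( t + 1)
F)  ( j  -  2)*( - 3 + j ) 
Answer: D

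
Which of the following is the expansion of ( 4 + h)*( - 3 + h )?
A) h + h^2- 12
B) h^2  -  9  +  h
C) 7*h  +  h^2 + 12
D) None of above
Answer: A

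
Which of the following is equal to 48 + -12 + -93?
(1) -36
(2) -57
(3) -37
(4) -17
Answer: 2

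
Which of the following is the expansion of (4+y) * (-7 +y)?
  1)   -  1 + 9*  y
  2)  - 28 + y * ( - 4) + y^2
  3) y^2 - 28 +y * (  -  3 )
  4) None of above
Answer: 3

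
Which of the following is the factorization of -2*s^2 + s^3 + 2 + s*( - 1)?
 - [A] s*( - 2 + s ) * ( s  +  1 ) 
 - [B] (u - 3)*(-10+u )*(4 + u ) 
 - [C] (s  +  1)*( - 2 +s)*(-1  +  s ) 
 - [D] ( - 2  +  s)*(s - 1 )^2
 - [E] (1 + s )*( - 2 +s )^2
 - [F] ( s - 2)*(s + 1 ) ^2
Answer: C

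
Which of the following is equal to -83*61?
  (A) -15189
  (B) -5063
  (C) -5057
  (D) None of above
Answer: B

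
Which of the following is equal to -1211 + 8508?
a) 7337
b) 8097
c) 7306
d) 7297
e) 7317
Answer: d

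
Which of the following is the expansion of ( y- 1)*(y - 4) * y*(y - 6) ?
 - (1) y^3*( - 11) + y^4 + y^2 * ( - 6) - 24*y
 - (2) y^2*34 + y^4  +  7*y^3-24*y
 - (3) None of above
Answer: 3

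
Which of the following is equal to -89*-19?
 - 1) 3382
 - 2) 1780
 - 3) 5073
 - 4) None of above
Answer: 4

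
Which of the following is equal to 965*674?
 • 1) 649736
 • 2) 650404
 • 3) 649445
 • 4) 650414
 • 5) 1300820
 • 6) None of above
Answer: 6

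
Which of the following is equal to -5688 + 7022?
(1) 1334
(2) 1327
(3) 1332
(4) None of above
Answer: 1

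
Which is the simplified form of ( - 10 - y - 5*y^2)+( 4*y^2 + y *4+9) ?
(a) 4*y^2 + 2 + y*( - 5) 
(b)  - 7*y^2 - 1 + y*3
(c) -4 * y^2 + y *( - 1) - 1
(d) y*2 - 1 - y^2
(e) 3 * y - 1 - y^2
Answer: e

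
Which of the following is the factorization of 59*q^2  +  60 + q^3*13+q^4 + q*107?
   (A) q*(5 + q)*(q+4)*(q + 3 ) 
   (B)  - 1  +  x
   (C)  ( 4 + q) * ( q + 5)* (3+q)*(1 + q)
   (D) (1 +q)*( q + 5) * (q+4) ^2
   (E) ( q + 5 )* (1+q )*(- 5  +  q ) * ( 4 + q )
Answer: C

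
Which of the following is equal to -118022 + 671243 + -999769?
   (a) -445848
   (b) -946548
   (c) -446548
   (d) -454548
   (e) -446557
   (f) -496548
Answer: c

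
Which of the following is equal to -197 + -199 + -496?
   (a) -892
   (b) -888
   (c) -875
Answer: a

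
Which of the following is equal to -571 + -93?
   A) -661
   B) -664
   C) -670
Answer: B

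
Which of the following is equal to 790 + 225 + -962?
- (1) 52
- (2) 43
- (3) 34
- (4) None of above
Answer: 4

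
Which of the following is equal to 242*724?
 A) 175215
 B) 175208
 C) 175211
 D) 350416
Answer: B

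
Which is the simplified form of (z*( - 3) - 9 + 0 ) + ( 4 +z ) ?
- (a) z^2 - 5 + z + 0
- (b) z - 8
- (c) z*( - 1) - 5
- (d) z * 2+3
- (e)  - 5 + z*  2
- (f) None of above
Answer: f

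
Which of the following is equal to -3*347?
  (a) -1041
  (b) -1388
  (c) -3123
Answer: a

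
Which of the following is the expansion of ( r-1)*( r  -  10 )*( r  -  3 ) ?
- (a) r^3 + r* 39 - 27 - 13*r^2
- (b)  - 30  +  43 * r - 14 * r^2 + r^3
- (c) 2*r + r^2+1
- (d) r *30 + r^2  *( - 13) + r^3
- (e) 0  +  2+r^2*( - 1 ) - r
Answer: b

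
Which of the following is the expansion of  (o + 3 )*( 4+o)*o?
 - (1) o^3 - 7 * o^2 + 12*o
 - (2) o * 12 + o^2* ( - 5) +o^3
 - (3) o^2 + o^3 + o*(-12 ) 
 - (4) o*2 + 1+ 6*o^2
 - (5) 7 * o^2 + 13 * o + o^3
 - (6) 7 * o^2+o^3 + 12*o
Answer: 6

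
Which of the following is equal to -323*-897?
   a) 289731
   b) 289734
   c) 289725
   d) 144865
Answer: a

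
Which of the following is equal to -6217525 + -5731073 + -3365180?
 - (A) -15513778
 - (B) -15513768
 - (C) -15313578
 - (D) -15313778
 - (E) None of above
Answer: D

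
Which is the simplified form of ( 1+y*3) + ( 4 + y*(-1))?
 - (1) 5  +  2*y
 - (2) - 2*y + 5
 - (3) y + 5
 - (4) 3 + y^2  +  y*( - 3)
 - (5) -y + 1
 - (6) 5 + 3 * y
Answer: 1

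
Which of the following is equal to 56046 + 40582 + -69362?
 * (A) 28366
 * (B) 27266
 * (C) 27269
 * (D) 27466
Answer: B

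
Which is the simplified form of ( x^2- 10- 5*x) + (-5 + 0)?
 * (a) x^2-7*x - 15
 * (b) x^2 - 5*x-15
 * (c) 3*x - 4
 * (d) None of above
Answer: b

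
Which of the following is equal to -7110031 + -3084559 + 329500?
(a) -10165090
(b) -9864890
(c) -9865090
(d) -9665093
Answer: c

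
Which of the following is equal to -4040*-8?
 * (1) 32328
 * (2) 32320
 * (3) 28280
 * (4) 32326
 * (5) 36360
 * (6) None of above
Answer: 2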